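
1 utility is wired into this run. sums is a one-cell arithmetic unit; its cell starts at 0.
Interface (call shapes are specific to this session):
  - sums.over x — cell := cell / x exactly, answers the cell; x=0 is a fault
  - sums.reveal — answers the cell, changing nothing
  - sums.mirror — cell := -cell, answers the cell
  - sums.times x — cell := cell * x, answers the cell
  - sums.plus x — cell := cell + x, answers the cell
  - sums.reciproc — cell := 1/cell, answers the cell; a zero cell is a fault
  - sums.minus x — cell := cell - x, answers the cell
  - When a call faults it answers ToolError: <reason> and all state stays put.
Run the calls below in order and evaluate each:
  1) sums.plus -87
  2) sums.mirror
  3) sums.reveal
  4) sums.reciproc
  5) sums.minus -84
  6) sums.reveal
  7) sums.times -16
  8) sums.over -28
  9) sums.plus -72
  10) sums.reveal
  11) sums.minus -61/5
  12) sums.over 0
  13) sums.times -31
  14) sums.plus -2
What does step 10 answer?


Answer: -14612/609

Derivation:
I call sums.plus on x='-87', and see -87.
I invoke sums.mirror: 87.
Now I run sums.reveal, yielding 87.
I call sums.reciproc(), and get 1/87.
I use sums.minus on x='-84', and observe 7309/87.
I use sums.reveal(), and see 7309/87.
Using sums.times on x='-16', and see -116944/87.
I invoke sums.over on x='-28', and observe 29236/609.
I call sums.plus on x='-72', — result: -14612/609.
Invoking sums.reveal(), and get -14612/609.
Using sums.minus on x='-61/5', and get -35911/3045.
I call sums.over on x='0', — result: ToolError: division by zero.
Now I run sums.times on x='-31', and get 1113241/3045.
I run sums.plus on x='-2', and observe 1107151/3045.


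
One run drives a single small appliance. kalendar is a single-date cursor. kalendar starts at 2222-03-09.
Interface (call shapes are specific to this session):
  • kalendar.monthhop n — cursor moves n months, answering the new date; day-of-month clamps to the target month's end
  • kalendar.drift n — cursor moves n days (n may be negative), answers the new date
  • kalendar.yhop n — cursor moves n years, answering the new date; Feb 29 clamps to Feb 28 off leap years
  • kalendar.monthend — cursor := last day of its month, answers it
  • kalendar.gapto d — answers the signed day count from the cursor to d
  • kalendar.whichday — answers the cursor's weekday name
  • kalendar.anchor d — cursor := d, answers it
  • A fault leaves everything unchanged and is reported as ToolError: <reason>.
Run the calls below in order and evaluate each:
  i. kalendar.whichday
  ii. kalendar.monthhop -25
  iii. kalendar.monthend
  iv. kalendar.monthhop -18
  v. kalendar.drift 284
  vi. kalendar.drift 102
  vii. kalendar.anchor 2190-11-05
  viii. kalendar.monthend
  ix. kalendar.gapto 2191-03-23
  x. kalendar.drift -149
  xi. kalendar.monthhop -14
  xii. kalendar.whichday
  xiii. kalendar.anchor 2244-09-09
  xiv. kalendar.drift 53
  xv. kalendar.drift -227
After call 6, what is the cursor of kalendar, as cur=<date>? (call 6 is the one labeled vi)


[in] kalendar.whichday
[out] Saturday
[in] kalendar.monthhop n=-25
[out] 2220-02-09
[in] kalendar.monthend
[out] 2220-02-29
[in] kalendar.monthhop n=-18
[out] 2218-08-29
[in] kalendar.drift n=284
[out] 2219-06-09
[in] kalendar.drift n=102
[out] 2219-09-19
[in] kalendar.anchor d=2190-11-05
[out] 2190-11-05
[in] kalendar.monthend
[out] 2190-11-30
[in] kalendar.gapto d=2191-03-23
[out] 113
[in] kalendar.drift n=-149
[out] 2190-07-04
[in] kalendar.monthhop n=-14
[out] 2189-05-04
[in] kalendar.whichday
[out] Monday
[in] kalendar.anchor d=2244-09-09
[out] 2244-09-09
[in] kalendar.drift n=53
[out] 2244-11-01
[in] kalendar.drift n=-227
[out] 2244-03-19

Answer: cur=2219-09-19


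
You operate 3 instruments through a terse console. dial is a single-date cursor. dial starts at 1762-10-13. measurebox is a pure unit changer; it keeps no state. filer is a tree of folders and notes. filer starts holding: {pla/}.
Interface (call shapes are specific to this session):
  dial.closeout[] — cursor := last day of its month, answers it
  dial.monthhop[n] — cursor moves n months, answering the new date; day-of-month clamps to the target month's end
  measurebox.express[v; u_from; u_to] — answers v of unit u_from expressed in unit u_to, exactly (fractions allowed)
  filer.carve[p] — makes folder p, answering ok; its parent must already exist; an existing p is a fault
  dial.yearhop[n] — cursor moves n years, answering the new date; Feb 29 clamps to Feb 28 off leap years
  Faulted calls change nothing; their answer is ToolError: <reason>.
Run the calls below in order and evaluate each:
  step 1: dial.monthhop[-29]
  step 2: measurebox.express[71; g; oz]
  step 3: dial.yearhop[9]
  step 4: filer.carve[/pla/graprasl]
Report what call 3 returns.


Step: dial.monthhop[n: -29]
Result: 1760-05-13
Step: measurebox.express[v: 71; u_from: g; u_to: oz]
Result: 113600000/45359237
Step: dial.yearhop[n: 9]
Result: 1769-05-13
Step: filer.carve[p: /pla/graprasl]
Result: ok

Answer: 1769-05-13


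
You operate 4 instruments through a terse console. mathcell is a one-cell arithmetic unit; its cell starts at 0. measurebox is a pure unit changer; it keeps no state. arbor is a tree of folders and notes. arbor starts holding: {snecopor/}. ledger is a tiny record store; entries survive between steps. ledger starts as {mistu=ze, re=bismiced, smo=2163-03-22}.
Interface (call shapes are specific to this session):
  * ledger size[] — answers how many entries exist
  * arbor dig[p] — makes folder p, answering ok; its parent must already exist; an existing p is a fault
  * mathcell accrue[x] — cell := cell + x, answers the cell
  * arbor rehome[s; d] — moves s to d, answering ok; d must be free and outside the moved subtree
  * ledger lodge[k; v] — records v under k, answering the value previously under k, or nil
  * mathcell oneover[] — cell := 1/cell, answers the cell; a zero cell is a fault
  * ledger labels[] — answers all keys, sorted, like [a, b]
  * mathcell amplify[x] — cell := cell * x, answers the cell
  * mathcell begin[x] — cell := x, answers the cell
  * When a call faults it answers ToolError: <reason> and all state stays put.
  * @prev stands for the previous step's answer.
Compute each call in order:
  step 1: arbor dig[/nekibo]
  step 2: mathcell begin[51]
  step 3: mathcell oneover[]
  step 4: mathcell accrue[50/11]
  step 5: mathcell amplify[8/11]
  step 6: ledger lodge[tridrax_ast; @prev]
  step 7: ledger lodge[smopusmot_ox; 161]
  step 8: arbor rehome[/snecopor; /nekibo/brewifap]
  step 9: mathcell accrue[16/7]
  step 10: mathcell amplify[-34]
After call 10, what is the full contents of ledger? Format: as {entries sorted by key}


Answer: {mistu=ze, re=bismiced, smo=2163-03-22, smopusmot_ox=161, tridrax_ast=20488/6171}

Derivation:
;; 1. arbor dig(p=/nekibo) => ok
;; 2. mathcell begin(x=51) => 51
;; 3. mathcell oneover() => 1/51
;; 4. mathcell accrue(x=50/11) => 2561/561
;; 5. mathcell amplify(x=8/11) => 20488/6171
;; 6. ledger lodge(k=tridrax_ast, v=@prev) => nil
;; 7. ledger lodge(k=smopusmot_ox, v=161) => nil
;; 8. arbor rehome(s=/snecopor, d=/nekibo/brewifap) => ok
;; 9. mathcell accrue(x=16/7) => 242152/43197
;; 10. mathcell amplify(x=-34) => -484304/2541


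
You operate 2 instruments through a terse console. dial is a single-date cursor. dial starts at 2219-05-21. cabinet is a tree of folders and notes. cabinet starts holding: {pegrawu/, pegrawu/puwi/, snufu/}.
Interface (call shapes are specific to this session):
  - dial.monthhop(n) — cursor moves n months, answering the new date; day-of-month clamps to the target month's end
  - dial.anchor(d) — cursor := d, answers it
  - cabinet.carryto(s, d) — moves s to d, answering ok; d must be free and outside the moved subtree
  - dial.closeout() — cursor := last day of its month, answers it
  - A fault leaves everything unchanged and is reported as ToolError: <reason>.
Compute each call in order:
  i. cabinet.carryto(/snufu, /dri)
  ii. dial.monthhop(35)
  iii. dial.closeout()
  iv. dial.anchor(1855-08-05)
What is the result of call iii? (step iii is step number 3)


Answer: 2222-04-30

Derivation:
! cabinet.carryto(s: /snufu, d: /dri) : ok
! dial.monthhop(n: 35) : 2222-04-21
! dial.closeout() : 2222-04-30
! dial.anchor(d: 1855-08-05) : 1855-08-05


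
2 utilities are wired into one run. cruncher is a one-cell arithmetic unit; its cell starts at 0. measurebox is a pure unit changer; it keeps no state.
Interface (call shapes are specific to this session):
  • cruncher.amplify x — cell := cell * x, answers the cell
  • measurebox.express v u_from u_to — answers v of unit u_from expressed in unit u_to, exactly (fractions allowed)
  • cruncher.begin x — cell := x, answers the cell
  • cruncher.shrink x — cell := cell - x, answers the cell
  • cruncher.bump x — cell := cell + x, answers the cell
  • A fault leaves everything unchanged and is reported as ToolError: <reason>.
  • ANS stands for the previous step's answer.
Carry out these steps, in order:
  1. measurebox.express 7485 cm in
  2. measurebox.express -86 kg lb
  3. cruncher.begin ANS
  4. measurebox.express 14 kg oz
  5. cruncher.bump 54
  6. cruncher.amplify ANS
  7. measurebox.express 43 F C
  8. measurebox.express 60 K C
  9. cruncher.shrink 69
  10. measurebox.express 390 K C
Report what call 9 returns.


> measurebox.express v→7485 u_from→cm u_to→in
:: 374250/127
> measurebox.express v→-86 u_from→kg u_to→lb
:: -8600000000/45359237
> cruncher.begin x→ANS
:: -8600000000/45359237
> measurebox.express v→14 u_from→kg u_to→oz
:: 3200000000/6479891
> cruncher.bump x→54
:: -6150601202/45359237
> cruncher.amplify x→ANS
:: 37829895146043844804/2057460381222169
> measurebox.express v→43 u_from→F u_to→C
:: 55/9
> measurebox.express v→60 u_from→K u_to→C
:: -4263/20
> cruncher.shrink x→69
:: 37687930379739515143/2057460381222169
> measurebox.express v→390 u_from→K u_to→C
:: 2337/20

Answer: 37687930379739515143/2057460381222169


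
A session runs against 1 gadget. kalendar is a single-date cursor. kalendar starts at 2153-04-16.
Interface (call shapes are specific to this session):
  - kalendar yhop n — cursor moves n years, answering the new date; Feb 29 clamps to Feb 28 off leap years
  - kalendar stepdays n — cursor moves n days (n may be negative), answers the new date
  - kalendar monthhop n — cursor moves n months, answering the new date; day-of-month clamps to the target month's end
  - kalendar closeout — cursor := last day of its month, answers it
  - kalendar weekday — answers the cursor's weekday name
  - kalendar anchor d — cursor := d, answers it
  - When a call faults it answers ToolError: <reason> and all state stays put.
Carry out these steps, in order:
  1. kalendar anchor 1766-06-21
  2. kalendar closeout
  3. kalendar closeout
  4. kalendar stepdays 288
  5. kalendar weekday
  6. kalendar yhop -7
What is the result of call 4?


Answer: 1767-04-14

Derivation:
[in] kalendar anchor d→1766-06-21
[out] 1766-06-21
[in] kalendar closeout
[out] 1766-06-30
[in] kalendar closeout
[out] 1766-06-30
[in] kalendar stepdays n→288
[out] 1767-04-14
[in] kalendar weekday
[out] Tuesday
[in] kalendar yhop n→-7
[out] 1760-04-14


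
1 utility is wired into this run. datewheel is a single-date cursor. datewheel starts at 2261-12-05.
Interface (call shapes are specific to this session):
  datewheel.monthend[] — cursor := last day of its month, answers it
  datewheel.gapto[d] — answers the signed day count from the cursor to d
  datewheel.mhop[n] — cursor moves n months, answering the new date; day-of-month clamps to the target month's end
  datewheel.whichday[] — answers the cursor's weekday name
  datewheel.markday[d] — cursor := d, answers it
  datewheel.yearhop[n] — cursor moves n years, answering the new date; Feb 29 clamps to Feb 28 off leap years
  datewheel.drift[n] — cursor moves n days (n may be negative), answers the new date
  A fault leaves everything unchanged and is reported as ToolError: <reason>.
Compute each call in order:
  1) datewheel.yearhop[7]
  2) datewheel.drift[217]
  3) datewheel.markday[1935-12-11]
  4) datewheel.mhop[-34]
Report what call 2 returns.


Answer: 2269-07-10

Derivation:
# 1. yearhop(n: 7) -> 2268-12-05
# 2. drift(n: 217) -> 2269-07-10
# 3. markday(d: 1935-12-11) -> 1935-12-11
# 4. mhop(n: -34) -> 1933-02-11


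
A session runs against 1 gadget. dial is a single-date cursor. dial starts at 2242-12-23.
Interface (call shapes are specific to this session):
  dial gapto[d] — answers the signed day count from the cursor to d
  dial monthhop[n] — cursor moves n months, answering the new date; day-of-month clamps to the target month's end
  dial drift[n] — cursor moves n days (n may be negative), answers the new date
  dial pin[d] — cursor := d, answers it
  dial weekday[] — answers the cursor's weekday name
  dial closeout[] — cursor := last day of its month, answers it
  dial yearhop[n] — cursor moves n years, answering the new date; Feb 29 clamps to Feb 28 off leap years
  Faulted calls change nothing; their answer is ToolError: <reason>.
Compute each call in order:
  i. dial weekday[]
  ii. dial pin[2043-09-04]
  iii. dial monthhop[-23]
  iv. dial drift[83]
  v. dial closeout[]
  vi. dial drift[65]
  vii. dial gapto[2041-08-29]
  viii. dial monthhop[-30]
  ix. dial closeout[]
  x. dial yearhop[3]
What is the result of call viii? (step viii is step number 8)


Answer: 2039-09-06

Derivation:
>> dial weekday()
<< Friday
>> dial pin(2043-09-04)
<< 2043-09-04
>> dial monthhop(-23)
<< 2041-10-04
>> dial drift(83)
<< 2041-12-26
>> dial closeout()
<< 2041-12-31
>> dial drift(65)
<< 2042-03-06
>> dial gapto(2041-08-29)
<< -189
>> dial monthhop(-30)
<< 2039-09-06
>> dial closeout()
<< 2039-09-30
>> dial yearhop(3)
<< 2042-09-30


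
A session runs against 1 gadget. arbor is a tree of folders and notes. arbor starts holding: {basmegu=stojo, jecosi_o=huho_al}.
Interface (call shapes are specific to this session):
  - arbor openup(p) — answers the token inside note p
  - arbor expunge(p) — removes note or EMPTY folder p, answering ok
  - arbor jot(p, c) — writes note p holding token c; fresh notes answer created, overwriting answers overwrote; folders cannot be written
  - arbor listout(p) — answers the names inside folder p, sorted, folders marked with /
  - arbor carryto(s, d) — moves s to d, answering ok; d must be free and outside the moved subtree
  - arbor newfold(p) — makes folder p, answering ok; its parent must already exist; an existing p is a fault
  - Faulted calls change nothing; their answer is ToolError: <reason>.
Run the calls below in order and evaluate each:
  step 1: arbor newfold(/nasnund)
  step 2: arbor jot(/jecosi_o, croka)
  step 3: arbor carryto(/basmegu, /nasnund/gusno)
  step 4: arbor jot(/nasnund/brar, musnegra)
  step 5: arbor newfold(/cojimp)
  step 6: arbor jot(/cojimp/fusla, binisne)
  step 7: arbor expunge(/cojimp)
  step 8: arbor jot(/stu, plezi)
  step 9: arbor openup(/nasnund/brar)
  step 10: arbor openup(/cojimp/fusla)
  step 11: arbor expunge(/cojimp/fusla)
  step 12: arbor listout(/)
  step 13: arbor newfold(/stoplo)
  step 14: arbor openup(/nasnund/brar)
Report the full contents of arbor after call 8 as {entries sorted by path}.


Answer: {cojimp/, cojimp/fusla=binisne, jecosi_o=croka, nasnund/, nasnund/brar=musnegra, nasnund/gusno=stojo, stu=plezi}

Derivation:
Act: arbor newfold[p=/nasnund]
Obs: ok
Act: arbor jot[p=/jecosi_o; c=croka]
Obs: overwrote
Act: arbor carryto[s=/basmegu; d=/nasnund/gusno]
Obs: ok
Act: arbor jot[p=/nasnund/brar; c=musnegra]
Obs: created
Act: arbor newfold[p=/cojimp]
Obs: ok
Act: arbor jot[p=/cojimp/fusla; c=binisne]
Obs: created
Act: arbor expunge[p=/cojimp]
Obs: ToolError: not empty
Act: arbor jot[p=/stu; c=plezi]
Obs: created
Act: arbor openup[p=/nasnund/brar]
Obs: musnegra
Act: arbor openup[p=/cojimp/fusla]
Obs: binisne
Act: arbor expunge[p=/cojimp/fusla]
Obs: ok
Act: arbor listout[p=/]
Obs: [cojimp/, jecosi_o, nasnund/, stu]
Act: arbor newfold[p=/stoplo]
Obs: ok
Act: arbor openup[p=/nasnund/brar]
Obs: musnegra


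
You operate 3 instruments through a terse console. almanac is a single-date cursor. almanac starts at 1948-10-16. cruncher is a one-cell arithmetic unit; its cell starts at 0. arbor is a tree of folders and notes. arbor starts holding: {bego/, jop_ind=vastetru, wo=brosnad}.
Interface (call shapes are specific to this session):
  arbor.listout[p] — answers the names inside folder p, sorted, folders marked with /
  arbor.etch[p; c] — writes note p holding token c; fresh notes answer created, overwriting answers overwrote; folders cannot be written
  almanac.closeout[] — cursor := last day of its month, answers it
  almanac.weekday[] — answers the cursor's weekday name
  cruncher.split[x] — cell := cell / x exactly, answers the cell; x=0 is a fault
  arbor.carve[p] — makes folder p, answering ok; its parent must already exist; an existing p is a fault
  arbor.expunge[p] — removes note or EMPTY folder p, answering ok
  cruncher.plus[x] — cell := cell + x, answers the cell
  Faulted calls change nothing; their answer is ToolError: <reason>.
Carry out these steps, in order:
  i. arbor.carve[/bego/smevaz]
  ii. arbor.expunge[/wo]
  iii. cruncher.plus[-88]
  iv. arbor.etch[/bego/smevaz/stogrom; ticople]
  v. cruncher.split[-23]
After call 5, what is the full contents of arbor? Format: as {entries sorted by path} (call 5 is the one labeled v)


Answer: {bego/, bego/smevaz/, bego/smevaz/stogrom=ticople, jop_ind=vastetru}

Derivation:
·→ carve(p→/bego/smevaz)
·← ok
·→ expunge(p→/wo)
·← ok
·→ plus(x→-88)
·← -88
·→ etch(p→/bego/smevaz/stogrom, c→ticople)
·← created
·→ split(x→-23)
·← 88/23


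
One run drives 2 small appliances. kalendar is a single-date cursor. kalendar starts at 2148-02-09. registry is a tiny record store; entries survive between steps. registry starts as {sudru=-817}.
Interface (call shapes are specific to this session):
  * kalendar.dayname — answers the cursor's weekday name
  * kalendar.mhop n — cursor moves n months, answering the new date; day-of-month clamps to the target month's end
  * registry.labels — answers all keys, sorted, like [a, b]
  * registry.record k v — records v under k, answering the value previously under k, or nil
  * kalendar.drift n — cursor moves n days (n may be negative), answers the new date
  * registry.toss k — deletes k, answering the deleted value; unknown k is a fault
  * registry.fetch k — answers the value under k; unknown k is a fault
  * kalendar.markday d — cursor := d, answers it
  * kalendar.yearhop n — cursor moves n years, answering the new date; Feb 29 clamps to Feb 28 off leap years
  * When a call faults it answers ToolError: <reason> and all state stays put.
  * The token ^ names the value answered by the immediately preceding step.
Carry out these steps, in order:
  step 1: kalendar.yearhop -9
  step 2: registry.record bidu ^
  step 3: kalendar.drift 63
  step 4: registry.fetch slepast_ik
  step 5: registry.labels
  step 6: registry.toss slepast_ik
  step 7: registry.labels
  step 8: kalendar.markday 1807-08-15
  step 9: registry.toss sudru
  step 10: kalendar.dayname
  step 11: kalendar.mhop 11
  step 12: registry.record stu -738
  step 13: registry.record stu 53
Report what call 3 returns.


>> yearhop(n=-9)
<< 2139-02-09
>> record(k=bidu, v=^)
<< nil
>> drift(n=63)
<< 2139-04-13
>> fetch(k=slepast_ik)
<< ToolError: no such key slepast_ik
>> labels()
<< [bidu, sudru]
>> toss(k=slepast_ik)
<< ToolError: no such key slepast_ik
>> labels()
<< [bidu, sudru]
>> markday(d=1807-08-15)
<< 1807-08-15
>> toss(k=sudru)
<< -817
>> dayname()
<< Saturday
>> mhop(n=11)
<< 1808-07-15
>> record(k=stu, v=-738)
<< nil
>> record(k=stu, v=53)
<< -738

Answer: 2139-04-13


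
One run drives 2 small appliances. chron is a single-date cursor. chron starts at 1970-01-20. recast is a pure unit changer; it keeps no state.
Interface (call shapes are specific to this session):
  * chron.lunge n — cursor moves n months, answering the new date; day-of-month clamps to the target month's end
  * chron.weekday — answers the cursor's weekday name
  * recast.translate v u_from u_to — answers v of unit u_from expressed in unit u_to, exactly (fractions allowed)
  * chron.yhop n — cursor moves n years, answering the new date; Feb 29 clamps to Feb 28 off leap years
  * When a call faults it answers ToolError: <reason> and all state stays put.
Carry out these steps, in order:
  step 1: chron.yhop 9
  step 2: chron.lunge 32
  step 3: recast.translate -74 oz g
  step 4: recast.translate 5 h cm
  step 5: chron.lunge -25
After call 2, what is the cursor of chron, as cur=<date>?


Using yhop on 9: 1979-01-20.
I try lunge on 32, and see 1981-09-20.
Then translate on -74, oz, g, giving -1678291769/800000.
Then translate on 5, h, cm, yielding ToolError: incompatible units.
I try lunge on -25, and observe 1979-08-20.

Answer: cur=1981-09-20


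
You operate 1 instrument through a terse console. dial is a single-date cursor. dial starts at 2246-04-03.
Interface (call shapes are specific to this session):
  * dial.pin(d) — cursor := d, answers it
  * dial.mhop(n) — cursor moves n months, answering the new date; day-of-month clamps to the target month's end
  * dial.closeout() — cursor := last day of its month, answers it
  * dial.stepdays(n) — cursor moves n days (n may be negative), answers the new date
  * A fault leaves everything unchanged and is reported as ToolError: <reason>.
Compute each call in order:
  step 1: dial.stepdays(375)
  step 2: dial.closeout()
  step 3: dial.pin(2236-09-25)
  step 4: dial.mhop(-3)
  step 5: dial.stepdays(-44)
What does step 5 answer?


Do: dial.stepdays[n: 375]
See: 2247-04-13
Do: dial.closeout[]
See: 2247-04-30
Do: dial.pin[d: 2236-09-25]
See: 2236-09-25
Do: dial.mhop[n: -3]
See: 2236-06-25
Do: dial.stepdays[n: -44]
See: 2236-05-12

Answer: 2236-05-12


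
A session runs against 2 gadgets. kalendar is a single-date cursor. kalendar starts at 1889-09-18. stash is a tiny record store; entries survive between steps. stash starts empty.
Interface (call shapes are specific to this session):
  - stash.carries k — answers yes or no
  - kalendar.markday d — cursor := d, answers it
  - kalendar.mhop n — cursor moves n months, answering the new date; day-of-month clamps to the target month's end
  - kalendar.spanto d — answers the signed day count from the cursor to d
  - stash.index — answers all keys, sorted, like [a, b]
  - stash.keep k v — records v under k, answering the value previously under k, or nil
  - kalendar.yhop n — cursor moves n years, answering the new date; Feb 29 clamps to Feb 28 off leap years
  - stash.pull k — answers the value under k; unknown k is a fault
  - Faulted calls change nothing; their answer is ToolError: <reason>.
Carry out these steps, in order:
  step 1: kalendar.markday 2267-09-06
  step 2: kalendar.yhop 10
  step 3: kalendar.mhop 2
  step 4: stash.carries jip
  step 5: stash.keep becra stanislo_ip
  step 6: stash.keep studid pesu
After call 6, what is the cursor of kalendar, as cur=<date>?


Answer: cur=2277-11-06

Derivation:
;; 1. kalendar.markday(2267-09-06) == 2267-09-06
;; 2. kalendar.yhop(10) == 2277-09-06
;; 3. kalendar.mhop(2) == 2277-11-06
;; 4. stash.carries(jip) == no
;; 5. stash.keep(becra, stanislo_ip) == nil
;; 6. stash.keep(studid, pesu) == nil


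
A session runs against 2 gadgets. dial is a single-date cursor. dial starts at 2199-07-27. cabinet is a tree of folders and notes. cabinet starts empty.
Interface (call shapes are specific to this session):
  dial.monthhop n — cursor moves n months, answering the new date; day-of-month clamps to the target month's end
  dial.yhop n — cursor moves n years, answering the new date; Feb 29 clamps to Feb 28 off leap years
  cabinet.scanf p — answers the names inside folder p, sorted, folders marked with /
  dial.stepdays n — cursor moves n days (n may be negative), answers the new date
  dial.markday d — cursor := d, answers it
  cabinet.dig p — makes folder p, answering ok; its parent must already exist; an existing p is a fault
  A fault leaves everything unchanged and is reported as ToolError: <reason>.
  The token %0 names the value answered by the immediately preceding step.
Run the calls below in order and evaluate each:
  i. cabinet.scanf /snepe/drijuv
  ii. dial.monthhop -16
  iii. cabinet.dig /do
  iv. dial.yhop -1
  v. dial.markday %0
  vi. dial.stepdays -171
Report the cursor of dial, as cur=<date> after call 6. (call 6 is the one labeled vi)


> cabinet.scanf p='/snepe/drijuv'
[out] ToolError: not found
> dial.monthhop n='-16'
[out] 2198-03-27
> cabinet.dig p='/do'
[out] ok
> dial.yhop n='-1'
[out] 2197-03-27
> dial.markday d='%0'
[out] 2197-03-27
> dial.stepdays n='-171'
[out] 2196-10-07

Answer: cur=2196-10-07


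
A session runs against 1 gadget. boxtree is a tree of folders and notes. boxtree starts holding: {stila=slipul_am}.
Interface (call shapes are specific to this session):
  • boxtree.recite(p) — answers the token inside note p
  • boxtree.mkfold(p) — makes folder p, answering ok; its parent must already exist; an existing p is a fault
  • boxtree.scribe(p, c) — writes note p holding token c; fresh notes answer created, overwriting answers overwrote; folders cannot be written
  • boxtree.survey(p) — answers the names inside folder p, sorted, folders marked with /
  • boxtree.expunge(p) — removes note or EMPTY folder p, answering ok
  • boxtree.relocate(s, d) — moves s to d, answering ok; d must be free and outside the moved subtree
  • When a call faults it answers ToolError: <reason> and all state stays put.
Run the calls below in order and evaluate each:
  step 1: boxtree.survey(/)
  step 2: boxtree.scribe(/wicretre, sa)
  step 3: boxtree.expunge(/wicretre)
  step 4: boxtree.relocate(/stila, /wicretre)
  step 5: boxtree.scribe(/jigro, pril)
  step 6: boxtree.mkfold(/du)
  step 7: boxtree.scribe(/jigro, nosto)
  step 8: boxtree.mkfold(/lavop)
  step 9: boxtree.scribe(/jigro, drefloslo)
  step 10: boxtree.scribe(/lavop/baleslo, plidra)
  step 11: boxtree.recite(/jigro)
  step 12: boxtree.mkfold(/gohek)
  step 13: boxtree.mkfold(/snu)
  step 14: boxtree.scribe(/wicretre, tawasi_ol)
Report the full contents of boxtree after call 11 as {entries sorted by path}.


Answer: {du/, jigro=drefloslo, lavop/, lavop/baleslo=plidra, wicretre=slipul_am}

Derivation:
# 1. survey(p='/') ~> [stila]
# 2. scribe(p='/wicretre', c='sa') ~> created
# 3. expunge(p='/wicretre') ~> ok
# 4. relocate(s='/stila', d='/wicretre') ~> ok
# 5. scribe(p='/jigro', c='pril') ~> created
# 6. mkfold(p='/du') ~> ok
# 7. scribe(p='/jigro', c='nosto') ~> overwrote
# 8. mkfold(p='/lavop') ~> ok
# 9. scribe(p='/jigro', c='drefloslo') ~> overwrote
# 10. scribe(p='/lavop/baleslo', c='plidra') ~> created
# 11. recite(p='/jigro') ~> drefloslo
# 12. mkfold(p='/gohek') ~> ok
# 13. mkfold(p='/snu') ~> ok
# 14. scribe(p='/wicretre', c='tawasi_ol') ~> overwrote


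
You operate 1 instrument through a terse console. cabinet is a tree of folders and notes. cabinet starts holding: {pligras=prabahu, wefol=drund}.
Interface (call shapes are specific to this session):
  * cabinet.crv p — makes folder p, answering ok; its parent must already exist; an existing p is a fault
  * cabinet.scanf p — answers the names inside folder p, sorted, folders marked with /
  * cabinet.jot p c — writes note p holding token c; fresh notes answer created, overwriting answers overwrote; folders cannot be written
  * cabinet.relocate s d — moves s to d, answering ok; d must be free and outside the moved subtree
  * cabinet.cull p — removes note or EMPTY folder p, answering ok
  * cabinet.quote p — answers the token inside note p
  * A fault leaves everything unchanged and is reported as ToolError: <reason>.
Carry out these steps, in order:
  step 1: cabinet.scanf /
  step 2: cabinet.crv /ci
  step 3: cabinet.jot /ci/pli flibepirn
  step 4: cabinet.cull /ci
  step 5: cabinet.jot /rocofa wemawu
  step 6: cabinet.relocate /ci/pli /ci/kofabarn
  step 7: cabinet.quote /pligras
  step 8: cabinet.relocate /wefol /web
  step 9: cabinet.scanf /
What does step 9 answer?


Answer: [ci/, pligras, rocofa, web]

Derivation:
// cabinet.scanf(p=/) -> [pligras, wefol]
// cabinet.crv(p=/ci) -> ok
// cabinet.jot(p=/ci/pli, c=flibepirn) -> created
// cabinet.cull(p=/ci) -> ToolError: not empty
// cabinet.jot(p=/rocofa, c=wemawu) -> created
// cabinet.relocate(s=/ci/pli, d=/ci/kofabarn) -> ok
// cabinet.quote(p=/pligras) -> prabahu
// cabinet.relocate(s=/wefol, d=/web) -> ok
// cabinet.scanf(p=/) -> [ci/, pligras, rocofa, web]


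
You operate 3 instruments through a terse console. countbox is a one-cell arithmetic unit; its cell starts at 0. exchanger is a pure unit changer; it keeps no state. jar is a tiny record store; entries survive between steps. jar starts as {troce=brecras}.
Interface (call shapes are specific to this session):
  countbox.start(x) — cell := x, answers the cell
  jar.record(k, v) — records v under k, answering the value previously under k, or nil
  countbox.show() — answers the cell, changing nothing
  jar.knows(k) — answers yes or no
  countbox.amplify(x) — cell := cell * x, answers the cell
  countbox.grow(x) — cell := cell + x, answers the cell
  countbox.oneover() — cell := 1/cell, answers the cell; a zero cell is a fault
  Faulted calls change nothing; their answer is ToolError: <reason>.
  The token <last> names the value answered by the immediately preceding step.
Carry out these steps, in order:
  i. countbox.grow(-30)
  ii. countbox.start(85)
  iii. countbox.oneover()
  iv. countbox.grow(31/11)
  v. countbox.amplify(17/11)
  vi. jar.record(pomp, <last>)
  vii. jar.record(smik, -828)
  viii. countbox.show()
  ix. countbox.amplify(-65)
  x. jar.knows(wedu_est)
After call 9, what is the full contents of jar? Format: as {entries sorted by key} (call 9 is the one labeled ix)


Using grow with -30, → -30.
Calling start with 85, and get 85.
Using oneover: 1/85.
Calling grow with 31/11, yielding 2646/935.
Now I run amplify with 17/11, → 2646/605.
I run record with pomp, <last>, and get nil.
I invoke record with smik, -828, and see nil.
Next I call show(), yielding 2646/605.
Using amplify with -65, and observe -34398/121.
Next I call knows with wedu_est, yielding no.

Answer: {pomp=2646/605, smik=-828, troce=brecras}


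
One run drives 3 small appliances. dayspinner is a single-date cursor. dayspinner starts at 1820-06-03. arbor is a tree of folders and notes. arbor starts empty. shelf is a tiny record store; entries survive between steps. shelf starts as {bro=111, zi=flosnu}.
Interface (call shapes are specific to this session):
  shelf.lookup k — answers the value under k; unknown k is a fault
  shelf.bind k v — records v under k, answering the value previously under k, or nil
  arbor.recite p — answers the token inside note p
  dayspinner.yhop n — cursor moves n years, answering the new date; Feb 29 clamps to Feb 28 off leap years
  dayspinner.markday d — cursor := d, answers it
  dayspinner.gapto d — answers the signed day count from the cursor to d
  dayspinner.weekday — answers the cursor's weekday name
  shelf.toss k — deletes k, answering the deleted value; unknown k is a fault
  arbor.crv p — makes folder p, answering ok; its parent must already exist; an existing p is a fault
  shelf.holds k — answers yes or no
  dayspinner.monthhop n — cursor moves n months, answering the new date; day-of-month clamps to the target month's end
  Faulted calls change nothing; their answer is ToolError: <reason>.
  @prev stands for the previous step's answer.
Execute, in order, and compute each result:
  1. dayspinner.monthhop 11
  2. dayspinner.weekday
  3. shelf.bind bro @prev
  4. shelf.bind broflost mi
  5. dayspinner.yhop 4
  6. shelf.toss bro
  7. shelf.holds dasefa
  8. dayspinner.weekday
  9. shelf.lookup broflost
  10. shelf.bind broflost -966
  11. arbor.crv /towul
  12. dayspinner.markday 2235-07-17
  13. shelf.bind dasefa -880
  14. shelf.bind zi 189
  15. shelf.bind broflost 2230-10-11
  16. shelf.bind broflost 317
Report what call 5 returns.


Answer: 1825-05-03

Derivation:
# 1. monthhop(n='11') == 1821-05-03
# 2. weekday() == Thursday
# 3. bind(k='bro', v='@prev') == 111
# 4. bind(k='broflost', v='mi') == nil
# 5. yhop(n='4') == 1825-05-03
# 6. toss(k='bro') == Thursday
# 7. holds(k='dasefa') == no
# 8. weekday() == Tuesday
# 9. lookup(k='broflost') == mi
# 10. bind(k='broflost', v='-966') == mi
# 11. crv(p='/towul') == ok
# 12. markday(d='2235-07-17') == 2235-07-17
# 13. bind(k='dasefa', v='-880') == nil
# 14. bind(k='zi', v='189') == flosnu
# 15. bind(k='broflost', v='2230-10-11') == -966
# 16. bind(k='broflost', v='317') == 2230-10-11


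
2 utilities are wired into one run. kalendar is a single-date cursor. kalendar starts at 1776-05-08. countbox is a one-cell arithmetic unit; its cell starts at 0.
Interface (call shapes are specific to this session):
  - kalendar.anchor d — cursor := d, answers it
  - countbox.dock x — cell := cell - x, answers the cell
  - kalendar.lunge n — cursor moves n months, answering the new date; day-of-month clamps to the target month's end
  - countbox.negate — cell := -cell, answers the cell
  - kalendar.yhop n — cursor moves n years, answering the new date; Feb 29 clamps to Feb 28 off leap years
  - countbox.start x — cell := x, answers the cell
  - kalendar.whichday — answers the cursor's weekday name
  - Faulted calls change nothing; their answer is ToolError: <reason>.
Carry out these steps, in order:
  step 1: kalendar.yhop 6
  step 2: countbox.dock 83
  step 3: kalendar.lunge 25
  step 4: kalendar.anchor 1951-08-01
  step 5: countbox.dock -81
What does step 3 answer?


-> kalendar.yhop(6)
<- 1782-05-08
-> countbox.dock(83)
<- -83
-> kalendar.lunge(25)
<- 1784-06-08
-> kalendar.anchor(1951-08-01)
<- 1951-08-01
-> countbox.dock(-81)
<- -2

Answer: 1784-06-08


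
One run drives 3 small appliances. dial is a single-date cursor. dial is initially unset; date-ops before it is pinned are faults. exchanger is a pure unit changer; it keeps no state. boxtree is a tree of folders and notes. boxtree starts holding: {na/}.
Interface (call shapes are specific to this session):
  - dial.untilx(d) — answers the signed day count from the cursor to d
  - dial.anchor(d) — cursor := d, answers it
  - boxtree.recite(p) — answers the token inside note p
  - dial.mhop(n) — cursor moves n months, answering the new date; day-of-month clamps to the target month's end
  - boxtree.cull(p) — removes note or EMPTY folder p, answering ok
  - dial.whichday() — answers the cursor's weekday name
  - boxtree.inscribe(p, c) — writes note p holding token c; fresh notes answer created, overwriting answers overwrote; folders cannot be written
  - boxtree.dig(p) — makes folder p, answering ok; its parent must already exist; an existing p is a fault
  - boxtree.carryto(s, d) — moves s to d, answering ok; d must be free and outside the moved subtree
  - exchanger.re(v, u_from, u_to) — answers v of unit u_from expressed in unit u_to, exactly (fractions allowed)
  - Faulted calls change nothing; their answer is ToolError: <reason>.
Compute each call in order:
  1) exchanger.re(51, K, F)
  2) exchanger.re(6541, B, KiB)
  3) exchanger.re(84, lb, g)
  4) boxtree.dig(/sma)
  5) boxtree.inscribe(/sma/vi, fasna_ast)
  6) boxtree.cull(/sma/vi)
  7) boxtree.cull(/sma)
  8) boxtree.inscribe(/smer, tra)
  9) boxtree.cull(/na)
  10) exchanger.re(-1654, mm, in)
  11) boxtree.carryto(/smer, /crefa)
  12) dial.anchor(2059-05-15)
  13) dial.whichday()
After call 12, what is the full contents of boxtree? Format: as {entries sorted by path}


Answer: {crefa=tra}

Derivation:
>> exchanger.re(51, K, F)
<< -36787/100
>> exchanger.re(6541, B, KiB)
<< 6541/1024
>> exchanger.re(84, lb, g)
<< 952543977/25000
>> boxtree.dig(/sma)
<< ok
>> boxtree.inscribe(/sma/vi, fasna_ast)
<< created
>> boxtree.cull(/sma/vi)
<< ok
>> boxtree.cull(/sma)
<< ok
>> boxtree.inscribe(/smer, tra)
<< created
>> boxtree.cull(/na)
<< ok
>> exchanger.re(-1654, mm, in)
<< -8270/127
>> boxtree.carryto(/smer, /crefa)
<< ok
>> dial.anchor(2059-05-15)
<< 2059-05-15
>> dial.whichday()
<< Thursday


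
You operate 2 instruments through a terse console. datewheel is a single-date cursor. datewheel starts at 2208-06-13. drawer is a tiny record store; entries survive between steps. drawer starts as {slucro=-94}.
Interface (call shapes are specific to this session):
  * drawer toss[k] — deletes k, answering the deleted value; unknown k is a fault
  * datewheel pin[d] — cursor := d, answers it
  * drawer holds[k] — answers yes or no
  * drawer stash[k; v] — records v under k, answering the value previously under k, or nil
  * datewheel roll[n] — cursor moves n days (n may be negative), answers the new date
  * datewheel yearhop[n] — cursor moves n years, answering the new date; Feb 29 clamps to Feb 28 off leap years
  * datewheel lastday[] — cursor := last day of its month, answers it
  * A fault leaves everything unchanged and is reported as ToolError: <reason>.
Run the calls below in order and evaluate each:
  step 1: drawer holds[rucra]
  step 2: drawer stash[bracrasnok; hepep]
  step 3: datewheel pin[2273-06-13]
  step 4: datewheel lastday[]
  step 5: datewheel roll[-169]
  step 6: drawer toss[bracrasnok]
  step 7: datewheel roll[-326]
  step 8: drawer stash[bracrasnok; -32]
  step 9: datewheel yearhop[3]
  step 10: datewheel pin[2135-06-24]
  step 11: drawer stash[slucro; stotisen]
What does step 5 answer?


// 1. drawer holds(rucra) -> no
// 2. drawer stash(bracrasnok, hepep) -> nil
// 3. datewheel pin(2273-06-13) -> 2273-06-13
// 4. datewheel lastday() -> 2273-06-30
// 5. datewheel roll(-169) -> 2273-01-12
// 6. drawer toss(bracrasnok) -> hepep
// 7. datewheel roll(-326) -> 2272-02-21
// 8. drawer stash(bracrasnok, -32) -> nil
// 9. datewheel yearhop(3) -> 2275-02-21
// 10. datewheel pin(2135-06-24) -> 2135-06-24
// 11. drawer stash(slucro, stotisen) -> -94

Answer: 2273-01-12


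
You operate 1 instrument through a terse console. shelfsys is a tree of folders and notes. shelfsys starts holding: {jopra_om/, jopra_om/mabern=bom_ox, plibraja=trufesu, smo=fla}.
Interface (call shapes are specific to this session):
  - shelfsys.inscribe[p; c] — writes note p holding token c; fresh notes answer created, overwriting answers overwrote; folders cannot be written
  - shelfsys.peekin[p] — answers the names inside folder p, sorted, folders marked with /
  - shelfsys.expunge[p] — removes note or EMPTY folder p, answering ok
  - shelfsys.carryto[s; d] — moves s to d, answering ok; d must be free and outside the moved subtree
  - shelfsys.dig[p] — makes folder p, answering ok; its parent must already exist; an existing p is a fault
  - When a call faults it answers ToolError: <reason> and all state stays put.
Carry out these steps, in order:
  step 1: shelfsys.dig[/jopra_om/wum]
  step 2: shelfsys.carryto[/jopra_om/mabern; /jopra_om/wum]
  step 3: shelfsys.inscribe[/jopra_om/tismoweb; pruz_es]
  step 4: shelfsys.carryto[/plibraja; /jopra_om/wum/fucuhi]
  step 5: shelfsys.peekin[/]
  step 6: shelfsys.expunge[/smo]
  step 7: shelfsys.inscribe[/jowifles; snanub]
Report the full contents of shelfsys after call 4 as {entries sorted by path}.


·→ shelfsys.dig(p: /jopra_om/wum)
·← ok
·→ shelfsys.carryto(s: /jopra_om/mabern, d: /jopra_om/wum)
·← ToolError: exists
·→ shelfsys.inscribe(p: /jopra_om/tismoweb, c: pruz_es)
·← created
·→ shelfsys.carryto(s: /plibraja, d: /jopra_om/wum/fucuhi)
·← ok
·→ shelfsys.peekin(p: /)
·← [jopra_om/, smo]
·→ shelfsys.expunge(p: /smo)
·← ok
·→ shelfsys.inscribe(p: /jowifles, c: snanub)
·← created

Answer: {jopra_om/, jopra_om/mabern=bom_ox, jopra_om/tismoweb=pruz_es, jopra_om/wum/, jopra_om/wum/fucuhi=trufesu, smo=fla}


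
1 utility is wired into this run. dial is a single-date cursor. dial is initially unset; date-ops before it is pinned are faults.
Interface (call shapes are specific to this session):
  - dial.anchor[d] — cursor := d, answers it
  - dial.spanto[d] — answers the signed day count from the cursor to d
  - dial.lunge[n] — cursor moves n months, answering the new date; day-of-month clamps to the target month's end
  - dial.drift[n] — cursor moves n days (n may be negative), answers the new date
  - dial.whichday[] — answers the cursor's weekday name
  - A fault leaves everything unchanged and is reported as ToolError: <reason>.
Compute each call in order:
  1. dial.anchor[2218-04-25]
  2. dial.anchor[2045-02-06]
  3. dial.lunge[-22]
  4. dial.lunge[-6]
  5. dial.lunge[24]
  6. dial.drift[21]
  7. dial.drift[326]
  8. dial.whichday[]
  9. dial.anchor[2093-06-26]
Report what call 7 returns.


→ dial.anchor(2218-04-25)
← 2218-04-25
→ dial.anchor(2045-02-06)
← 2045-02-06
→ dial.lunge(-22)
← 2043-04-06
→ dial.lunge(-6)
← 2042-10-06
→ dial.lunge(24)
← 2044-10-06
→ dial.drift(21)
← 2044-10-27
→ dial.drift(326)
← 2045-09-18
→ dial.whichday()
← Monday
→ dial.anchor(2093-06-26)
← 2093-06-26

Answer: 2045-09-18
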